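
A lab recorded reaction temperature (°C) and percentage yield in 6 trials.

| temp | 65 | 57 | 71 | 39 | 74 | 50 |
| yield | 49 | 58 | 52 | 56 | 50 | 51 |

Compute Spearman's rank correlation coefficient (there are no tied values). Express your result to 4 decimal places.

-0.4857

Rank temp: 4, 3, 5, 1, 6, 2
Rank yield: 1, 6, 4, 5, 2, 3
d = rank(temp) − rank(yield): 3, -3, 1, -4, 4, -1; Σd² = 52
ρ = 1 − 6Σd² / [n(n²−1)] = 1 − 6×52 / (6×35) = 1 − 312/210 ≈ -0.4857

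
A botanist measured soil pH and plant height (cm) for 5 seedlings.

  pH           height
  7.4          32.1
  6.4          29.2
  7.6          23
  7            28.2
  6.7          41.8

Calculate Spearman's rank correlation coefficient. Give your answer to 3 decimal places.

-0.500

Rank pH: 4, 1, 5, 3, 2
Rank height: 4, 3, 1, 2, 5
d = rank(pH) − rank(height): 0, -2, 4, 1, -3; Σd² = 30
ρ = 1 − 6Σd² / [n(n²−1)] = 1 − 6×30 / (5×24) = 1 − 180/120 ≈ -0.500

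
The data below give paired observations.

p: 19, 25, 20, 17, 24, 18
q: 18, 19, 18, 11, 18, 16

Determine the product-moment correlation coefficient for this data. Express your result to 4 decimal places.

0.7061

n = 6, Σp = 123, Σq = 100, Σp² = 2575, Σq² = 1710, Σpq = 2084
nΣpq − ΣpΣq = 12504 − 12300 = 204
nΣp² − (Σp)² = 15450 − 15129 = 321; nΣq² − (Σq)² = 10260 − 10000 = 260
r = 204 / √(321 × 260) = 204 / 288.8944 ≈ 0.7061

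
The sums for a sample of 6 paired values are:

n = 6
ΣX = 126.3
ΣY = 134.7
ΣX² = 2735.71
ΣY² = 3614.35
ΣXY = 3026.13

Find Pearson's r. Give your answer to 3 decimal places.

r = (nΣXY − ΣXΣY) / √[(nΣX² − (ΣX)²)(nΣY² − (ΣY)²)]
Numerator: 6×3026.13 − 126.3×134.7 = 1144.17
Denominator: √[(16414.26 − 15951.69)(21686.1 − 18144.09)] = √[462.57 × 3542.01] = 1280.0108
r = 1144.17 / 1280.0108 ≈ 0.894

0.894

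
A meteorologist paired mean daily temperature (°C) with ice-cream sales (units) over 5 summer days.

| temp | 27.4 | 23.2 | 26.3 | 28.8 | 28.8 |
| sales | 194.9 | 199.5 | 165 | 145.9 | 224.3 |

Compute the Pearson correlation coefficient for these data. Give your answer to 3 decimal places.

n = 5, Σx = 134.5, Σy = 929.6, Σx² = 3639.57, Σy² = 176608.56, Σxy = 24969.92
nΣxy − ΣxΣy = 124849.6 − 125031.2 = -181.6
nΣx² − (Σx)² = 18197.85 − 18090.25 = 107.6; nΣy² − (Σy)² = 883042.8 − 864156.16 = 18886.64
r = -181.6 / √(107.6 × 18886.64) = -181.6 / 1425.5534 ≈ -0.127

-0.127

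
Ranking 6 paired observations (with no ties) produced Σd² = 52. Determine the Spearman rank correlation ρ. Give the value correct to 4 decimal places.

ρ = 1 − 6Σd² / [n(n²−1)] = 1 − 6×52 / (6×35)
  = 1 − 312/210 = 1 − 1.48571 ≈ -0.4857

-0.4857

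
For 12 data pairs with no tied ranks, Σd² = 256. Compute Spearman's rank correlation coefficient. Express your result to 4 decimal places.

0.1049

ρ = 1 − 6Σd² / [n(n²−1)] = 1 − 6×256 / (12×143)
  = 1 − 1536/1716 = 1 − 0.89510 ≈ 0.1049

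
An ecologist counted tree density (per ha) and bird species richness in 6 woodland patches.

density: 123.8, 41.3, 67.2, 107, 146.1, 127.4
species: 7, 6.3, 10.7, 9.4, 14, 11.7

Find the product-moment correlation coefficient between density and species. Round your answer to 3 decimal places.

0.605

n = 6, Σx = 612.8, Σy = 59.1, Σx² = 70572.94, Σy² = 624.43, Σxy = 6387.61
nΣxy − ΣxΣy = 38325.66 − 36216.48 = 2109.18
nΣx² − (Σx)² = 423437.64 − 375523.84 = 47913.8; nΣy² − (Σy)² = 3746.58 − 3492.81 = 253.77
r = 2109.18 / √(47913.8 × 253.77) = 2109.18 / 3486.9880 ≈ 0.605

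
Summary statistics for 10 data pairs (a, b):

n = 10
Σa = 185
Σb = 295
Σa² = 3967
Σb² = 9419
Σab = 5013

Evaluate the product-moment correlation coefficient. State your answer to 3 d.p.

r = (nΣab − ΣaΣb) / √[(nΣa² − (Σa)²)(nΣb² − (Σb)²)]
Numerator: 10×5013 − 185×295 = -4445
Denominator: √[(39670 − 34225)(94190 − 87025)] = √[5445 × 7165] = 6246.0728
r = -4445 / 6246.0728 ≈ -0.712

-0.712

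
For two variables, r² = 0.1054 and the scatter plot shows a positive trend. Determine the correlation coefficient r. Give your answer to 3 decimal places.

|r| = √0.1054 = 0.325
The association is positive, so r = 0.325.

0.325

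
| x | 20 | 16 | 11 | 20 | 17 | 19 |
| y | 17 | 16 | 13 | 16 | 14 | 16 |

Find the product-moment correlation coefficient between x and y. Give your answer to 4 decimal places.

n = 6, Σx = 103, Σy = 92, Σx² = 1827, Σy² = 1422, Σxy = 1601
nΣxy − ΣxΣy = 9606 − 9476 = 130
nΣx² − (Σx)² = 10962 − 10609 = 353; nΣy² − (Σy)² = 8532 − 8464 = 68
r = 130 / √(353 × 68) = 130 / 154.9322 ≈ 0.8391

0.8391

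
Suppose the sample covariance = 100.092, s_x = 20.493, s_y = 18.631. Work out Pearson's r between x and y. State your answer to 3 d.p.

0.262

r = Cov(x,y) / (s_x · s_y) = 100.092 / (20.493 × 18.631)
  = 100.092 / 381.8051 ≈ 0.262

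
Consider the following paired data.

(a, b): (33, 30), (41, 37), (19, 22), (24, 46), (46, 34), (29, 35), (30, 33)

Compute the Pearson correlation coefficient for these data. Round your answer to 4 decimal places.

0.2013

n = 7, Σa = 222, Σb = 237, Σa² = 7564, Σb² = 8339, Σab = 7598
nΣab − ΣaΣb = 53186 − 52614 = 572
nΣa² − (Σa)² = 52948 − 49284 = 3664; nΣb² − (Σb)² = 58373 − 56169 = 2204
r = 572 / √(3664 × 2204) = 572 / 2841.7347 ≈ 0.2013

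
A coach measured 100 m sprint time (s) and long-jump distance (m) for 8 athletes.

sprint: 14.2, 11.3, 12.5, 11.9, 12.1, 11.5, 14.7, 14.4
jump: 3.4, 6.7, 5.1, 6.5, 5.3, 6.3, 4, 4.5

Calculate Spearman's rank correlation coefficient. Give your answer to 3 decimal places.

-0.905

Rank sprint: 6, 1, 5, 3, 4, 2, 8, 7
Rank jump: 1, 8, 4, 7, 5, 6, 2, 3
d = rank(sprint) − rank(jump): 5, -7, 1, -4, -1, -4, 6, 4; Σd² = 160
ρ = 1 − 6Σd² / [n(n²−1)] = 1 − 6×160 / (8×63) = 1 − 960/504 ≈ -0.905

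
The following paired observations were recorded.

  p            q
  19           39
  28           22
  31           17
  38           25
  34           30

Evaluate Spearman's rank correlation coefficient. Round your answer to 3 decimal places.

-0.200

Rank p: 1, 2, 3, 5, 4
Rank q: 5, 2, 1, 3, 4
d = rank(p) − rank(q): -4, 0, 2, 2, 0; Σd² = 24
ρ = 1 − 6Σd² / [n(n²−1)] = 1 − 6×24 / (5×24) = 1 − 144/120 ≈ -0.200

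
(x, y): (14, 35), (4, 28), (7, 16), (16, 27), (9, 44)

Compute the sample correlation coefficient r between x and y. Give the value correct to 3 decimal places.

n = 5, Σx = 50, Σy = 150, Σx² = 598, Σy² = 4930, Σxy = 1542
nΣxy − ΣxΣy = 7710 − 7500 = 210
nΣx² − (Σx)² = 2990 − 2500 = 490; nΣy² − (Σy)² = 24650 − 22500 = 2150
r = 210 / √(490 × 2150) = 210 / 1026.4015 ≈ 0.205

0.205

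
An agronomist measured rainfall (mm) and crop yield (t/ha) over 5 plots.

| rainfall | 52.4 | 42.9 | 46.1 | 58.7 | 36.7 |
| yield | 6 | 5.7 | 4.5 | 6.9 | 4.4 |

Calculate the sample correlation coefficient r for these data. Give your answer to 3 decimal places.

n = 5, Σx = 236.8, Σy = 27.5, Σx² = 11503.96, Σy² = 155.71, Σxy = 1332.89
nΣxy − ΣxΣy = 6664.45 − 6512 = 152.45
nΣx² − (Σx)² = 57519.8 − 56074.24 = 1445.56; nΣy² − (Σy)² = 778.55 − 756.25 = 22.3
r = 152.45 / √(1445.56 × 22.3) = 152.45 / 179.5438 ≈ 0.849

0.849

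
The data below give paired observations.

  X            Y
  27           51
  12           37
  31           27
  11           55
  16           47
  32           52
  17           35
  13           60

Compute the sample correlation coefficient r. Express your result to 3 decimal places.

-0.261

n = 8, ΣX = 159, ΣY = 364, ΣX² = 3693, ΣY² = 17462, ΣXY = 7054
nΣXY − ΣXΣY = 56432 − 57876 = -1444
nΣX² − (ΣX)² = 29544 − 25281 = 4263; nΣY² − (ΣY)² = 139696 − 132496 = 7200
r = -1444 / √(4263 × 7200) = -1444 / 5540.1805 ≈ -0.261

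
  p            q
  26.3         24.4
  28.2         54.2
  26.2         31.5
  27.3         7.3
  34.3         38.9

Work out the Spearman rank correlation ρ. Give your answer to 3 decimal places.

0.500

Rank p: 2, 4, 1, 3, 5
Rank q: 2, 5, 3, 1, 4
d = rank(p) − rank(q): 0, -1, -2, 2, 1; Σd² = 10
ρ = 1 − 6Σd² / [n(n²−1)] = 1 − 6×10 / (5×24) = 1 − 60/120 ≈ 0.500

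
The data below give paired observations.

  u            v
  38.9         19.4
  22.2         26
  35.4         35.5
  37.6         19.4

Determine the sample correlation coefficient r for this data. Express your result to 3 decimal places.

-0.254

n = 4, Σu = 134.1, Σv = 100.3, Σu² = 4672.97, Σv² = 2688.97, Σuv = 3318
nΣuv − ΣuΣv = 13272 − 13450.23 = -178.23
nΣu² − (Σu)² = 18691.88 − 17982.81 = 709.07; nΣv² − (Σv)² = 10755.88 − 10060.09 = 695.79
r = -178.23 / √(709.07 × 695.79) = -178.23 / 702.3986 ≈ -0.254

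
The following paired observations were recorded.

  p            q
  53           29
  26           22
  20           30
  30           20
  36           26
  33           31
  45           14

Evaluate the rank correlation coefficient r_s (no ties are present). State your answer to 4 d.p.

-0.1786

Rank p: 7, 2, 1, 3, 5, 4, 6
Rank q: 5, 3, 6, 2, 4, 7, 1
d = rank(p) − rank(q): 2, -1, -5, 1, 1, -3, 5; Σd² = 66
ρ = 1 − 6Σd² / [n(n²−1)] = 1 − 6×66 / (7×48) = 1 − 396/336 ≈ -0.1786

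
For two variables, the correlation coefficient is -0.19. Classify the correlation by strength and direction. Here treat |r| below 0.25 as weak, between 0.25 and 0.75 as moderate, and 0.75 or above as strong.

weak negative

r = -0.19 < 0 so the relationship is negative.
|r| = 0.19, which falls in the weak range.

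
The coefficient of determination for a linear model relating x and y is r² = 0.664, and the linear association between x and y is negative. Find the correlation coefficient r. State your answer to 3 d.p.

-0.815

|r| = √0.664 = 0.815
The association is negative, so r = −0.815.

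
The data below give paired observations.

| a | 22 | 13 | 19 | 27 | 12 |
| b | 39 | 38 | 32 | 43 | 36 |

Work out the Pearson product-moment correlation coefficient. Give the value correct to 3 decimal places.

n = 5, Σa = 93, Σb = 188, Σa² = 1887, Σb² = 7134, Σab = 3553
nΣab − ΣaΣb = 17765 − 17484 = 281
nΣa² − (Σa)² = 9435 − 8649 = 786; nΣb² − (Σb)² = 35670 − 35344 = 326
r = 281 / √(786 × 326) = 281 / 506.1976 ≈ 0.555

0.555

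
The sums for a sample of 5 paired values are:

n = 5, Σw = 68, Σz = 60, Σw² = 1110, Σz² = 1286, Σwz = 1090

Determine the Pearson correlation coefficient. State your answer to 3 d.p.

0.846

r = (nΣwz − ΣwΣz) / √[(nΣw² − (Σw)²)(nΣz² − (Σz)²)]
Numerator: 5×1090 − 68×60 = 1370
Denominator: √[(5550 − 4624)(6430 − 3600)] = √[926 × 2830] = 1618.8206
r = 1370 / 1618.8206 ≈ 0.846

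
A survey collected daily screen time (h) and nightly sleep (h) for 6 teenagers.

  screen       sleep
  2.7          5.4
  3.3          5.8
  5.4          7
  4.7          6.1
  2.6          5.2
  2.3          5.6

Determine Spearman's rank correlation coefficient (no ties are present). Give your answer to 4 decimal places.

Rank screen: 3, 4, 6, 5, 2, 1
Rank sleep: 2, 4, 6, 5, 1, 3
d = rank(screen) − rank(sleep): 1, 0, 0, 0, 1, -2; Σd² = 6
ρ = 1 − 6Σd² / [n(n²−1)] = 1 − 6×6 / (6×35) = 1 − 36/210 ≈ 0.8286

0.8286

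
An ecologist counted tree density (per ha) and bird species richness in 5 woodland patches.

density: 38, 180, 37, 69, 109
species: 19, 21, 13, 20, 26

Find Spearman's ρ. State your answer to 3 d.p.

0.900

Rank density: 2, 5, 1, 3, 4
Rank species: 2, 4, 1, 3, 5
d = rank(density) − rank(species): 0, 1, 0, 0, -1; Σd² = 2
ρ = 1 − 6Σd² / [n(n²−1)] = 1 − 6×2 / (5×24) = 1 − 12/120 ≈ 0.900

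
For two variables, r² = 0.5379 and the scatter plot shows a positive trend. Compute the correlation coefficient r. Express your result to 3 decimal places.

0.733

|r| = √0.5379 = 0.733
The association is positive, so r = 0.733.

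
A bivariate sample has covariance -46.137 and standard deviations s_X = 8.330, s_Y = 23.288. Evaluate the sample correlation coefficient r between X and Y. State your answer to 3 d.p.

-0.238

r = Cov(X,Y) / (s_X · s_Y) = -46.137 / (8.330 × 23.288)
  = -46.137 / 193.9890 ≈ -0.238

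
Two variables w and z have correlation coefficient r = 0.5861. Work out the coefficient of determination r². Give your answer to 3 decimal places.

0.344

r² = (0.5861)² = 0.344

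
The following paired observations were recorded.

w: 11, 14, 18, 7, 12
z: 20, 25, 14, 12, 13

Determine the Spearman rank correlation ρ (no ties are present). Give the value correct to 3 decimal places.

Rank w: 2, 4, 5, 1, 3
Rank z: 4, 5, 3, 1, 2
d = rank(w) − rank(z): -2, -1, 2, 0, 1; Σd² = 10
ρ = 1 − 6Σd² / [n(n²−1)] = 1 − 6×10 / (5×24) = 1 − 60/120 ≈ 0.500

0.500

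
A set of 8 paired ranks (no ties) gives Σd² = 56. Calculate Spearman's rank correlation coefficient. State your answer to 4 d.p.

ρ = 1 − 6Σd² / [n(n²−1)] = 1 − 6×56 / (8×63)
  = 1 − 336/504 = 1 − 0.66667 ≈ 0.3333

0.3333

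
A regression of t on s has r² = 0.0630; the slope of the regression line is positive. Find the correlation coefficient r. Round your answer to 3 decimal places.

|r| = √0.0630 = 0.251
The association is positive, so r = 0.251.

0.251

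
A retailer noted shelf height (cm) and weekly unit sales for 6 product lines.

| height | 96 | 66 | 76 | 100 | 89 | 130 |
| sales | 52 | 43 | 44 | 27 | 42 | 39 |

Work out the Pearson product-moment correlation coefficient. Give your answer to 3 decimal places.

n = 6, Σx = 557, Σy = 247, Σx² = 54169, Σy² = 10503, Σxy = 22682
nΣxy − ΣxΣy = 136092 − 137579 = -1487
nΣx² − (Σx)² = 325014 − 310249 = 14765; nΣy² − (Σy)² = 63018 − 61009 = 2009
r = -1487 / √(14765 × 2009) = -1487 / 5446.3644 ≈ -0.273

-0.273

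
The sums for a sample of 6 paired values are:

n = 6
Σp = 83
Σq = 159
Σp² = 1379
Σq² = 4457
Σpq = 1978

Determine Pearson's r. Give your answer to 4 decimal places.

r = (nΣpq − ΣpΣq) / √[(nΣp² − (Σp)²)(nΣq² − (Σq)²)]
Numerator: 6×1978 − 83×159 = -1329
Denominator: √[(8274 − 6889)(26742 − 25281)] = √[1385 × 1461] = 1422.4925
r = -1329 / 1422.4925 ≈ -0.9343

-0.9343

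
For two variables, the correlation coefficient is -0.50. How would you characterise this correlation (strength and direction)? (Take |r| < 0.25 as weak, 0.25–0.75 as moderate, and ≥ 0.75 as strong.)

r = -0.50 < 0 so the relationship is negative.
|r| = 0.50, which falls in the moderate range.

moderate negative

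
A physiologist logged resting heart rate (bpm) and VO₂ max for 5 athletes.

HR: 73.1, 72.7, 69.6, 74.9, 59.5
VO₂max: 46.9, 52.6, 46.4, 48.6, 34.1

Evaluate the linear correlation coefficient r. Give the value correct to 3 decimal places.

n = 5, Σx = 349.8, Σy = 228.6, Σx² = 24623.32, Σy² = 10644.1, Σxy = 16150.94
nΣxy − ΣxΣy = 80754.7 − 79964.28 = 790.42
nΣx² − (Σx)² = 123116.6 − 122360.04 = 756.56; nΣy² − (Σy)² = 53220.5 − 52257.96 = 962.54
r = 790.42 / √(756.56 × 962.54) = 790.42 / 853.3576 ≈ 0.926

0.926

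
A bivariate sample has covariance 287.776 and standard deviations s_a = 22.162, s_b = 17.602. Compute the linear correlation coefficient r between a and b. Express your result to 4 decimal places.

0.7377

r = Cov(a,b) / (s_a · s_b) = 287.776 / (22.162 × 17.602)
  = 287.776 / 390.0955 ≈ 0.7377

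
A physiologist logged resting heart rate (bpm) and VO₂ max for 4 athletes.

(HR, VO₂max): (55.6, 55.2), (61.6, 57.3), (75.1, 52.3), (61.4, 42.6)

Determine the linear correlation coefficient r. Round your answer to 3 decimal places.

-0.076

n = 4, Σx = 253.7, Σy = 207.4, Σx² = 16295.89, Σy² = 10880.38, Σxy = 13142.17
nΣxy − ΣxΣy = 52568.68 − 52617.38 = -48.7
nΣx² − (Σx)² = 65183.56 − 64363.69 = 819.87; nΣy² − (Σy)² = 43521.52 − 43014.76 = 506.76
r = -48.7 / √(819.87 × 506.76) = -48.7 / 644.5753 ≈ -0.076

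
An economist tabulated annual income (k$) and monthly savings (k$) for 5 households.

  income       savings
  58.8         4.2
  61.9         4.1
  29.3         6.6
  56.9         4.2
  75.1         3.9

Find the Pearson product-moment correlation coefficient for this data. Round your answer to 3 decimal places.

-0.946

n = 5, Σx = 282, Σy = 23, Σx² = 17025.16, Σy² = 110.86, Σxy = 1226
nΣxy − ΣxΣy = 6130 − 6486 = -356
nΣx² − (Σx)² = 85125.8 − 79524 = 5601.8; nΣy² − (Σy)² = 554.3 − 529 = 25.3
r = -356 / √(5601.8 × 25.3) = -356 / 376.4645 ≈ -0.946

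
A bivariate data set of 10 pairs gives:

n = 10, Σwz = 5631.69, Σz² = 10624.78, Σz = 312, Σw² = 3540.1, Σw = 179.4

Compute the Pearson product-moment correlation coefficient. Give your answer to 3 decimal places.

r = (nΣwz − ΣwΣz) / √[(nΣw² − (Σw)²)(nΣz² − (Σz)²)]
Numerator: 10×5631.69 − 179.4×312 = 344.1
Denominator: √[(35401 − 32184.36)(106247.8 − 97344)] = √[3216.64 × 8903.8] = 5351.6651
r = 344.1 / 5351.6651 ≈ 0.064

0.064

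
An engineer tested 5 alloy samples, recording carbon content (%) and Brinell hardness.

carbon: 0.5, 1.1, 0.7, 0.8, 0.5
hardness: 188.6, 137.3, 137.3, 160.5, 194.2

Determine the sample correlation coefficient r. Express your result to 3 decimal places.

-0.811

n = 5, Σx = 3.6, Σy = 817.9, Σx² = 2.84, Σy² = 136746.43, Σxy = 566.94
nΣxy − ΣxΣy = 2834.7 − 2944.44 = -109.74
nΣx² − (Σx)² = 14.2 − 12.96 = 1.24; nΣy² − (Σy)² = 683732.15 − 668960.41 = 14771.74
r = -109.74 / √(1.24 × 14771.74) = -109.74 / 135.3402 ≈ -0.811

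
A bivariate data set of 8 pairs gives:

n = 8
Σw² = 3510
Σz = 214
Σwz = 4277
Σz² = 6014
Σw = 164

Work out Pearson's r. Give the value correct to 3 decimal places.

r = (nΣwz − ΣwΣz) / √[(nΣw² − (Σw)²)(nΣz² − (Σz)²)]
Numerator: 8×4277 − 164×214 = -880
Denominator: √[(28080 − 26896)(48112 − 45796)] = √[1184 × 2316] = 1655.9420
r = -880 / 1655.9420 ≈ -0.531

-0.531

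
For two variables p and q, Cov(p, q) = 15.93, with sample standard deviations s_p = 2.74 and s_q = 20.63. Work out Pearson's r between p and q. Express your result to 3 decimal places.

r = Cov(p,q) / (s_p · s_q) = 15.93 / (2.74 × 20.63)
  = 15.93 / 56.5262 ≈ 0.282

0.282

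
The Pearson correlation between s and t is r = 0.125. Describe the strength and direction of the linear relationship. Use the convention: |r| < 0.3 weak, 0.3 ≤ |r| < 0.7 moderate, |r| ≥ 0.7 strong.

r = 0.125 > 0 so the relationship is positive.
|r| = 0.125, which falls in the weak range.

weak positive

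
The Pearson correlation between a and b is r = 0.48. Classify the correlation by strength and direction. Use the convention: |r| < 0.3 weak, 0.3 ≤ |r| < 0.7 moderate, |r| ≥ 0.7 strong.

r = 0.48 > 0 so the relationship is positive.
|r| = 0.48, which falls in the moderate range.

moderate positive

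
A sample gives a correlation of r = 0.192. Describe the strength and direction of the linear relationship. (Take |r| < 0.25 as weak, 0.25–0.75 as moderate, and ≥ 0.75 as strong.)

weak positive

r = 0.192 > 0 so the relationship is positive.
|r| = 0.192, which falls in the weak range.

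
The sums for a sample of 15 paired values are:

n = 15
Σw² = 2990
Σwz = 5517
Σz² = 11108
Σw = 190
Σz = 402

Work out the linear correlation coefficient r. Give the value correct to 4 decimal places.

r = (nΣwz − ΣwΣz) / √[(nΣw² − (Σw)²)(nΣz² − (Σz)²)]
Numerator: 15×5517 − 190×402 = 6375
Denominator: √[(44850 − 36100)(166620 − 161604)] = √[8750 × 5016] = 6624.9528
r = 6375 / 6624.9528 ≈ 0.9623

0.9623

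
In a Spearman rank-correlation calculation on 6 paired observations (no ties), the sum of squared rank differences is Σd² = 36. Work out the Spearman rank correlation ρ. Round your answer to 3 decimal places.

-0.029

ρ = 1 − 6Σd² / [n(n²−1)] = 1 − 6×36 / (6×35)
  = 1 − 216/210 = 1 − 1.0286 ≈ -0.029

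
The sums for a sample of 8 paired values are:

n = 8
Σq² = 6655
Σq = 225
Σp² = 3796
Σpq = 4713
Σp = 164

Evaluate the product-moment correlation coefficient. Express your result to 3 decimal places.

0.267

r = (nΣpq − ΣpΣq) / √[(nΣp² − (Σp)²)(nΣq² − (Σq)²)]
Numerator: 8×4713 − 164×225 = 804
Denominator: √[(30368 − 26896)(53240 − 50625)] = √[3472 × 2615] = 3013.1844
r = 804 / 3013.1844 ≈ 0.267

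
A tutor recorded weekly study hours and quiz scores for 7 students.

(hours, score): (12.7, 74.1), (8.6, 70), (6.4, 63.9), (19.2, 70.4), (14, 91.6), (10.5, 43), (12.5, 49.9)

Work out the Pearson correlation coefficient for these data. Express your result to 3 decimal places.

0.285

n = 7, Σx = 83.9, Σy = 462.9, Σx² = 1107.35, Σy² = 32159.75, Σxy = 5661.36
nΣxy − ΣxΣy = 39629.52 − 38837.31 = 792.21
nΣx² − (Σx)² = 7751.45 − 7039.21 = 712.24; nΣy² − (Σy)² = 225118.25 − 214276.41 = 10841.84
r = 792.21 / √(712.24 × 10841.84) = 792.21 / 2778.8473 ≈ 0.285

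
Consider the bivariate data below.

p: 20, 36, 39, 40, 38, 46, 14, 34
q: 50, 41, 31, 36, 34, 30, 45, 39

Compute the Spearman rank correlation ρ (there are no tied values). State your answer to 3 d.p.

-0.881

Rank p: 2, 4, 6, 7, 5, 8, 1, 3
Rank q: 8, 6, 2, 4, 3, 1, 7, 5
d = rank(p) − rank(q): -6, -2, 4, 3, 2, 7, -6, -2; Σd² = 158
ρ = 1 − 6Σd² / [n(n²−1)] = 1 − 6×158 / (8×63) = 1 − 948/504 ≈ -0.881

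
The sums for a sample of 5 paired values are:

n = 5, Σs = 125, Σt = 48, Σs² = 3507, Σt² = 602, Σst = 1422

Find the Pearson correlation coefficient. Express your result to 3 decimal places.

r = (nΣst − ΣsΣt) / √[(nΣs² − (Σs)²)(nΣt² − (Σt)²)]
Numerator: 5×1422 − 125×48 = 1110
Denominator: √[(17535 − 15625)(3010 − 2304)] = √[1910 × 706] = 1161.2321
r = 1110 / 1161.2321 ≈ 0.956

0.956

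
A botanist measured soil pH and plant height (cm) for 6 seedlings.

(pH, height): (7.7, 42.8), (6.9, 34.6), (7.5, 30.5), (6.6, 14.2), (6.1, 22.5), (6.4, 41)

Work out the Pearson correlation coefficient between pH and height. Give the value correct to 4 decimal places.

0.4614

n = 6, Σx = 41.2, Σy = 185.6, Σx² = 284.88, Σy² = 6348.14, Σxy = 1290.42
nΣxy − ΣxΣy = 7742.52 − 7646.72 = 95.8
nΣx² − (Σx)² = 1709.28 − 1697.44 = 11.84; nΣy² − (Σy)² = 38088.84 − 34447.36 = 3641.48
r = 95.8 / √(11.84 × 3641.48) = 95.8 / 207.6418 ≈ 0.4614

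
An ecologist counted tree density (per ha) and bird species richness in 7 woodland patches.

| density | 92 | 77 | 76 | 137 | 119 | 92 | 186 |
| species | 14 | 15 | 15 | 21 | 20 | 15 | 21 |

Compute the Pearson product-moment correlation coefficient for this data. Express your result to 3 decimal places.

n = 7, Σx = 779, Σy = 121, Σx² = 96159, Σy² = 2153, Σxy = 14126
nΣxy − ΣxΣy = 98882 − 94259 = 4623
nΣx² − (Σx)² = 673113 − 606841 = 66272; nΣy² − (Σy)² = 15071 − 14641 = 430
r = 4623 / √(66272 × 430) = 4623 / 5338.2544 ≈ 0.866

0.866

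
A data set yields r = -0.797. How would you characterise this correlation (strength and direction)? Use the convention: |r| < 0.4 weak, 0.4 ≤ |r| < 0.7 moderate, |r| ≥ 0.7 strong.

r = -0.797 < 0 so the relationship is negative.
|r| = 0.797, which falls in the strong range.

strong negative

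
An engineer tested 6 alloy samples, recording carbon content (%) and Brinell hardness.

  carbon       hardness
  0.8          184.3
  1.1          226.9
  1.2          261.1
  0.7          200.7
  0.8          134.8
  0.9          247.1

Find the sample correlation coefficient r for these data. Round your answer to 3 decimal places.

n = 6, Σx = 5.5, Σy = 1254.9, Σx² = 5.23, Σy² = 273133.25, Σxy = 1181.07
nΣxy − ΣxΣy = 7086.42 − 6901.95 = 184.47
nΣx² − (Σx)² = 31.38 − 30.25 = 1.13; nΣy² − (Σy)² = 1638799.5 − 1574774.01 = 64025.49
r = 184.47 / √(1.13 × 64025.49) = 184.47 / 268.9773 ≈ 0.686

0.686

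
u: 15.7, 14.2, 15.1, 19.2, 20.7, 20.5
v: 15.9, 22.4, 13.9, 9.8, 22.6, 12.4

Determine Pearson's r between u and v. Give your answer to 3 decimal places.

n = 6, Σu = 105.4, Σv = 97, Σu² = 1893.52, Σv² = 1708.34, Σuv = 1687.78
nΣuv − ΣuΣv = 10126.68 − 10223.8 = -97.12
nΣu² − (Σu)² = 11361.12 − 11109.16 = 251.96; nΣv² − (Σv)² = 10250.04 − 9409 = 841.04
r = -97.12 / √(251.96 × 841.04) = -97.12 / 460.3351 ≈ -0.211

-0.211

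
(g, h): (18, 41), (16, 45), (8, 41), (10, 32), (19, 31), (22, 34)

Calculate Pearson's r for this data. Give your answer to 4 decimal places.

n = 6, Σg = 93, Σh = 224, Σg² = 1589, Σh² = 8528, Σgh = 3443
nΣgh − ΣgΣh = 20658 − 20832 = -174
nΣg² − (Σg)² = 9534 − 8649 = 885; nΣh² − (Σh)² = 51168 − 50176 = 992
r = -174 / √(885 × 992) = -174 / 936.9739 ≈ -0.1857

-0.1857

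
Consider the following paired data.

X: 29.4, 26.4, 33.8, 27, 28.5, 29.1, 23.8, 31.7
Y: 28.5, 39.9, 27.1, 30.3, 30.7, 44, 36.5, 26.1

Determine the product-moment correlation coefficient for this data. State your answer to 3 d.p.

-0.547

n = 8, ΣX = 229.7, ΣY = 263.1, ΣX² = 6663.15, ΣY² = 8948.71, ΣXY = 7476.76
nΣXY − ΣXΣY = 59814.08 − 60434.07 = -619.99
nΣX² − (ΣX)² = 53305.2 − 52762.09 = 543.11; nΣY² − (ΣY)² = 71589.68 − 69221.61 = 2368.07
r = -619.99 / √(543.11 × 2368.07) = -619.99 / 1134.0734 ≈ -0.547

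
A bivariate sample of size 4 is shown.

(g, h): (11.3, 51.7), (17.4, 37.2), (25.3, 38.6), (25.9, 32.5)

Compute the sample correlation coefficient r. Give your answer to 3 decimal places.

n = 4, Σg = 79.9, Σh = 160, Σg² = 1741.35, Σh² = 6602.94, Σgh = 3049.82
nΣgh − ΣgΣh = 12199.28 − 12784 = -584.72
nΣg² − (Σg)² = 6965.4 − 6384.01 = 581.39; nΣh² − (Σh)² = 26411.76 − 25600 = 811.76
r = -584.72 / √(581.39 × 811.76) = -584.72 / 686.9856 ≈ -0.851

-0.851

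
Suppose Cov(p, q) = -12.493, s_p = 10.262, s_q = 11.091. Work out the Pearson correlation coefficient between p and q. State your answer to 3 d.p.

r = Cov(p,q) / (s_p · s_q) = -12.493 / (10.262 × 11.091)
  = -12.493 / 113.8158 ≈ -0.110

-0.110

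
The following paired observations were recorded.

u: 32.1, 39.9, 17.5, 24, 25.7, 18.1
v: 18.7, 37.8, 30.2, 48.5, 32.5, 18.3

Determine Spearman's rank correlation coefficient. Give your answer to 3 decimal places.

Rank u: 5, 6, 1, 3, 4, 2
Rank v: 2, 5, 3, 6, 4, 1
d = rank(u) − rank(v): 3, 1, -2, -3, 0, 1; Σd² = 24
ρ = 1 − 6Σd² / [n(n²−1)] = 1 − 6×24 / (6×35) = 1 − 144/210 ≈ 0.314

0.314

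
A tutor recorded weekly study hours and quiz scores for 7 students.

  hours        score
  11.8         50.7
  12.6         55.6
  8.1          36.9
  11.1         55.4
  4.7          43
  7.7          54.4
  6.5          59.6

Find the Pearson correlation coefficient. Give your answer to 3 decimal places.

0.323

n = 7, Σx = 62.5, Σy = 355.6, Σx² = 610.45, Σy² = 18453.14, Σxy = 3221.03
nΣxy − ΣxΣy = 22547.21 − 22225 = 322.21
nΣx² − (Σx)² = 4273.15 − 3906.25 = 366.9; nΣy² − (Σy)² = 129171.98 − 126451.36 = 2720.62
r = 322.21 / √(366.9 × 2720.62) = 322.21 / 999.0973 ≈ 0.323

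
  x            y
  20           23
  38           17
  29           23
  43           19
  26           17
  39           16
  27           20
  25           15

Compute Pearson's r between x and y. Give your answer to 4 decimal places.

n = 8, Σx = 247, Σy = 150, Σx² = 8085, Σy² = 2878, Σxy = 4571
nΣxy − ΣxΣy = 36568 − 37050 = -482
nΣx² − (Σx)² = 64680 − 61009 = 3671; nΣy² − (Σy)² = 23024 − 22500 = 524
r = -482 / √(3671 × 524) = -482 / 1386.9405 ≈ -0.3475

-0.3475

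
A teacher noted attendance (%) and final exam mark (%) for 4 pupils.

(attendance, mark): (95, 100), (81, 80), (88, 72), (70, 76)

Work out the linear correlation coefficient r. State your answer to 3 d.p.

0.623

n = 4, Σx = 334, Σy = 328, Σx² = 28230, Σy² = 27360, Σxy = 27636
nΣxy − ΣxΣy = 110544 − 109552 = 992
nΣx² − (Σx)² = 112920 − 111556 = 1364; nΣy² − (Σy)² = 109440 − 107584 = 1856
r = 992 / √(1364 × 1856) = 992 / 1591.0952 ≈ 0.623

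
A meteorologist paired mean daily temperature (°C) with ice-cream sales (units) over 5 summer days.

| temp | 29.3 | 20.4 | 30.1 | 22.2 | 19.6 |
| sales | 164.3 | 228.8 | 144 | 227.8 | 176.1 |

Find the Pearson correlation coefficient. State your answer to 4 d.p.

n = 5, Σx = 121.6, Σy = 941, Σx² = 3057.66, Σy² = 182983.98, Σxy = 22324.63
nΣxy − ΣxΣy = 111623.15 − 114425.6 = -2802.45
nΣx² − (Σx)² = 15288.3 − 14786.56 = 501.74; nΣy² − (Σy)² = 914919.9 − 885481 = 29438.9
r = -2802.45 / √(501.74 × 29438.9) = -2802.45 / 3843.2634 ≈ -0.7292

-0.7292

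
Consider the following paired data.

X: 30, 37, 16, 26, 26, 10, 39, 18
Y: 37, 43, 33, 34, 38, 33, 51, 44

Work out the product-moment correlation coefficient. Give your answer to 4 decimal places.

0.6786

n = 8, ΣX = 202, ΣY = 313, ΣX² = 5822, ΣY² = 12533, ΣXY = 8212
nΣXY − ΣXΣY = 65696 − 63226 = 2470
nΣX² − (ΣX)² = 46576 − 40804 = 5772; nΣY² − (ΣY)² = 100264 − 97969 = 2295
r = 2470 / √(5772 × 2295) = 2470 / 3639.6071 ≈ 0.6786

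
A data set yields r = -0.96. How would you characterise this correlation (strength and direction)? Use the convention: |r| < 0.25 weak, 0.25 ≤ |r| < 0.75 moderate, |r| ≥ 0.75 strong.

strong negative

r = -0.96 < 0 so the relationship is negative.
|r| = 0.96, which falls in the strong range.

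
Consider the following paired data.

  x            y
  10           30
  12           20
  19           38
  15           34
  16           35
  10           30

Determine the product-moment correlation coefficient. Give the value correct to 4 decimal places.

0.6731

n = 6, Σx = 82, Σy = 187, Σx² = 1186, Σy² = 6025, Σxy = 2632
nΣxy − ΣxΣy = 15792 − 15334 = 458
nΣx² − (Σx)² = 7116 − 6724 = 392; nΣy² − (Σy)² = 36150 − 34969 = 1181
r = 458 / √(392 × 1181) = 458 / 680.4058 ≈ 0.6731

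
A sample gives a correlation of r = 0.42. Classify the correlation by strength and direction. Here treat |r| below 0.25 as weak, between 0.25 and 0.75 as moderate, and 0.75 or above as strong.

r = 0.42 > 0 so the relationship is positive.
|r| = 0.42, which falls in the moderate range.

moderate positive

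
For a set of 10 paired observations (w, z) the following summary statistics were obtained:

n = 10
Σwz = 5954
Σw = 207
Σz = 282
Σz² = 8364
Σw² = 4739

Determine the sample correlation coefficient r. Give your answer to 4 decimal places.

r = (nΣwz − ΣwΣz) / √[(nΣw² − (Σw)²)(nΣz² − (Σz)²)]
Numerator: 10×5954 − 207×282 = 1166
Denominator: √[(47390 − 42849)(83640 − 79524)] = √[4541 × 4116] = 4323.2807
r = 1166 / 4323.2807 ≈ 0.2697

0.2697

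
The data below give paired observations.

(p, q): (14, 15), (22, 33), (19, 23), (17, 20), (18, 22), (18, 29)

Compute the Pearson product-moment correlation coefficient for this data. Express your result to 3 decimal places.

n = 6, Σp = 108, Σq = 142, Σp² = 1978, Σq² = 3568, Σpq = 2631
nΣpq − ΣpΣq = 15786 − 15336 = 450
nΣp² − (Σp)² = 11868 − 11664 = 204; nΣq² − (Σq)² = 21408 − 20164 = 1244
r = 450 / √(204 × 1244) = 450 / 503.7618 ≈ 0.893

0.893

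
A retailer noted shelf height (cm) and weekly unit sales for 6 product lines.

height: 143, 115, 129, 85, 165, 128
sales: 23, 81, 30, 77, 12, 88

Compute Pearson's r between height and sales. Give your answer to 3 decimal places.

-0.748

n = 6, Σx = 765, Σy = 311, Σx² = 101149, Σy² = 21807, Σxy = 36263
nΣxy − ΣxΣy = 217578 − 237915 = -20337
nΣx² − (Σx)² = 606894 − 585225 = 21669; nΣy² − (Σy)² = 130842 − 96721 = 34121
r = -20337 / √(21669 × 34121) = -20337 / 27191.3212 ≈ -0.748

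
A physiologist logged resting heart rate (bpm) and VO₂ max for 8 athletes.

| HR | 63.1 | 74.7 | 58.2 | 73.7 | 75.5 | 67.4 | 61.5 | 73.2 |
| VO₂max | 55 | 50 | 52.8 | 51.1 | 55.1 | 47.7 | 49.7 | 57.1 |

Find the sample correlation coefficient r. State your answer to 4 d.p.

n = 8, Σx = 547.3, Σy = 418.5, Σx² = 37764.13, Σy² = 21965.85, Σxy = 28655.83
nΣxy − ΣxΣy = 229246.64 − 229045.05 = 201.59
nΣx² − (Σx)² = 302113.04 − 299537.29 = 2575.75; nΣy² − (Σy)² = 175726.8 − 175142.25 = 584.55
r = 201.59 / √(2575.75 × 584.55) = 201.59 / 1227.0512 ≈ 0.1643

0.1643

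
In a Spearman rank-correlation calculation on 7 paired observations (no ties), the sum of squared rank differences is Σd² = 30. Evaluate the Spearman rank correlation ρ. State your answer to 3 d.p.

0.464

ρ = 1 − 6Σd² / [n(n²−1)] = 1 − 6×30 / (7×48)
  = 1 − 180/336 = 1 − 0.5357 ≈ 0.464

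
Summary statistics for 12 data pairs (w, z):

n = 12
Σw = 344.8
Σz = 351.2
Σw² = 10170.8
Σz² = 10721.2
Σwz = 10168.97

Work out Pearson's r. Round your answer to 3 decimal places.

0.228

r = (nΣwz − ΣwΣz) / √[(nΣw² − (Σw)²)(nΣz² − (Σz)²)]
Numerator: 12×10168.97 − 344.8×351.2 = 933.88
Denominator: √[(122049.6 − 118887.04)(128654.4 − 123341.44)] = √[3162.56 × 5312.96] = 4099.0919
r = 933.88 / 4099.0919 ≈ 0.228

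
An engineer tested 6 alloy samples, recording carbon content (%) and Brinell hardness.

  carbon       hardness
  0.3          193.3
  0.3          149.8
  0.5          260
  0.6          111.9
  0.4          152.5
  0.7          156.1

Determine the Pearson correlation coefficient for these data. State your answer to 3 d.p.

-0.177

n = 6, Σx = 2.8, Σy = 1023.6, Σx² = 1.44, Σy² = 187550, Σxy = 470.34
nΣxy − ΣxΣy = 2822.04 − 2866.08 = -44.04
nΣx² − (Σx)² = 8.64 − 7.84 = 0.8; nΣy² − (Σy)² = 1125300 − 1047756.96 = 77543.04
r = -44.04 / √(0.8 × 77543.04) = -44.04 / 249.0671 ≈ -0.177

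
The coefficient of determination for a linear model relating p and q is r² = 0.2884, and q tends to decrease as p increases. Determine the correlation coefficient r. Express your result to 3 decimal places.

-0.537

|r| = √0.2884 = 0.537
The association is negative, so r = −0.537.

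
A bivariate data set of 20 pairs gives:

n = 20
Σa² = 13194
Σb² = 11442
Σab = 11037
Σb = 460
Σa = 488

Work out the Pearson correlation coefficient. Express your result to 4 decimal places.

-0.1776

r = (nΣab − ΣaΣb) / √[(nΣa² − (Σa)²)(nΣb² − (Σb)²)]
Numerator: 20×11037 − 488×460 = -3740
Denominator: √[(263880 − 238144)(228840 − 211600)] = √[25736 × 17240] = 21063.9180
r = -3740 / 21063.9180 ≈ -0.1776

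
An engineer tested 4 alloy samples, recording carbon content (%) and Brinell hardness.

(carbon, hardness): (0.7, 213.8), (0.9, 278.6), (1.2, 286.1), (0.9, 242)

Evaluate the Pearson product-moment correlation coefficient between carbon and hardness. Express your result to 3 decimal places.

0.844

n = 4, Σx = 3.7, Σy = 1020.5, Σx² = 3.55, Σy² = 263745.61, Σxy = 961.52
nΣxy − ΣxΣy = 3846.08 − 3775.85 = 70.23
nΣx² − (Σx)² = 14.2 − 13.69 = 0.51; nΣy² − (Σy)² = 1054982.44 − 1041420.25 = 13562.19
r = 70.23 / √(0.51 × 13562.19) = 70.23 / 83.1668 ≈ 0.844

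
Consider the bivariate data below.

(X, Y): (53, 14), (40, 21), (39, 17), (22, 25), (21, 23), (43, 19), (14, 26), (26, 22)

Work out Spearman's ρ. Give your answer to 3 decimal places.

Rank X: 8, 6, 5, 3, 2, 7, 1, 4
Rank Y: 1, 4, 2, 7, 6, 3, 8, 5
d = rank(X) − rank(Y): 7, 2, 3, -4, -4, 4, -7, -1; Σd² = 160
ρ = 1 − 6Σd² / [n(n²−1)] = 1 − 6×160 / (8×63) = 1 − 960/504 ≈ -0.905

-0.905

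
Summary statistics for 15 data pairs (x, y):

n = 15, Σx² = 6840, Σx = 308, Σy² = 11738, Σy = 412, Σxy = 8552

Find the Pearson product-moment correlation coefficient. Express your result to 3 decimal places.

r = (nΣxy − ΣxΣy) / √[(nΣx² − (Σx)²)(nΣy² − (Σy)²)]
Numerator: 15×8552 − 308×412 = 1384
Denominator: √[(102600 − 94864)(176070 − 169744)] = √[7736 × 6326] = 6995.5655
r = 1384 / 6995.5655 ≈ 0.198

0.198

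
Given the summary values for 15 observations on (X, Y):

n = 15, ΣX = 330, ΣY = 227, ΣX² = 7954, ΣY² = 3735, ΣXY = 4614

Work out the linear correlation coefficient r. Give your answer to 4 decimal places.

r = (nΣXY − ΣXΣY) / √[(nΣX² − (ΣX)²)(nΣY² − (ΣY)²)]
Numerator: 15×4614 − 330×227 = -5700
Denominator: √[(119310 − 108900)(56025 − 51529)] = √[10410 × 4496] = 6841.2981
r = -5700 / 6841.2981 ≈ -0.8332

-0.8332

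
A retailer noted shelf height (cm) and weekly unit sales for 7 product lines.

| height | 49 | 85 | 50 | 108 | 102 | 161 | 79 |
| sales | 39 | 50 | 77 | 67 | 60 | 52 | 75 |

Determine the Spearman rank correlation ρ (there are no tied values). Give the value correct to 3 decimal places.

0.000

Rank height: 1, 4, 2, 6, 5, 7, 3
Rank sales: 1, 2, 7, 5, 4, 3, 6
d = rank(height) − rank(sales): 0, 2, -5, 1, 1, 4, -3; Σd² = 56
ρ = 1 − 6Σd² / [n(n²−1)] = 1 − 6×56 / (7×48) = 1 − 336/336 ≈ 0.000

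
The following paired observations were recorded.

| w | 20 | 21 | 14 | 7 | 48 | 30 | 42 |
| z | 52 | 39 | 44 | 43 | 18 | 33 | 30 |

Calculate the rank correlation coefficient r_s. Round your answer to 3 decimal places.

-0.857

Rank w: 3, 4, 2, 1, 7, 5, 6
Rank z: 7, 4, 6, 5, 1, 3, 2
d = rank(w) − rank(z): -4, 0, -4, -4, 6, 2, 4; Σd² = 104
ρ = 1 − 6Σd² / [n(n²−1)] = 1 − 6×104 / (7×48) = 1 − 624/336 ≈ -0.857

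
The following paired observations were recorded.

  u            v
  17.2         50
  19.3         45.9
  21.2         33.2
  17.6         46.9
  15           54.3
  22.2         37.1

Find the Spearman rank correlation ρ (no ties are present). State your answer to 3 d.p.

Rank u: 2, 4, 5, 3, 1, 6
Rank v: 5, 3, 1, 4, 6, 2
d = rank(u) − rank(v): -3, 1, 4, -1, -5, 4; Σd² = 68
ρ = 1 − 6Σd² / [n(n²−1)] = 1 − 6×68 / (6×35) = 1 − 408/210 ≈ -0.943

-0.943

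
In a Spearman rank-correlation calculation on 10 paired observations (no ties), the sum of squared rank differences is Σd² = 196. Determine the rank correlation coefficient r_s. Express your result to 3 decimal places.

-0.188

ρ = 1 − 6Σd² / [n(n²−1)] = 1 − 6×196 / (10×99)
  = 1 − 1176/990 = 1 − 1.1879 ≈ -0.188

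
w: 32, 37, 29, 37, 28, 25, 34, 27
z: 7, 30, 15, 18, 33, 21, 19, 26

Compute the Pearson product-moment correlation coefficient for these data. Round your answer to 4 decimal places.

n = 8, Σw = 249, Σz = 169, Σw² = 7897, Σz² = 4065, Σwz = 5232
nΣwz − ΣwΣz = 41856 − 42081 = -225
nΣw² − (Σw)² = 63176 − 62001 = 1175; nΣz² − (Σz)² = 32520 − 28561 = 3959
r = -225 / √(1175 × 3959) = -225 / 2156.8090 ≈ -0.1043

-0.1043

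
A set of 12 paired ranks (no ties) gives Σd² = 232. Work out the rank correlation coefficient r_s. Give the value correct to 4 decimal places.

ρ = 1 − 6Σd² / [n(n²−1)] = 1 − 6×232 / (12×143)
  = 1 − 1392/1716 = 1 − 0.81119 ≈ 0.1888

0.1888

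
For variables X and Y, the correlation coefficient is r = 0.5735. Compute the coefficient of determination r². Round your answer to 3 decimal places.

r² = (0.5735)² = 0.329

0.329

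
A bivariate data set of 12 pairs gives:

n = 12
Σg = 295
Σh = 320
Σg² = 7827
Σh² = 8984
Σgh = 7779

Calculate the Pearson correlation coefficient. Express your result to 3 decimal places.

-0.172

r = (nΣgh − ΣgΣh) / √[(nΣg² − (Σg)²)(nΣh² − (Σh)²)]
Numerator: 12×7779 − 295×320 = -1052
Denominator: √[(93924 − 87025)(107808 − 102400)] = √[6899 × 5408] = 6108.1742
r = -1052 / 6108.1742 ≈ -0.172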